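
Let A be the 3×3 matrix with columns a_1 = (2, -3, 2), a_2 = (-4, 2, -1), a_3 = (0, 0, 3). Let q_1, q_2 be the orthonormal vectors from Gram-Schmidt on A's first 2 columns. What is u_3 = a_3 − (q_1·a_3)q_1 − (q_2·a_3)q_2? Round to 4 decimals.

q_1 = a_1/‖a_1‖ = (2, -3, 2)/4.1231 = (0.4851, -0.7276, 0.4851).
r_{12} = q_1·a_2 = -3.8806.
u_2 = a_2 + 3.8806·q_1 = (-2.1176, -0.8235, 0.8824).
‖u_2‖ = 2.4375, so q_2 = (-0.8688, -0.3379, 0.3620).
r_{13} = q_1·a_3 = 1.4552; r_{23} = q_2·a_3 = 1.0860.
u_3 = a_3 − 1.4552·q_1 − 1.0860·q_2 = (0.2376, 1.4257, 1.9010).

u_3 = (0.2376, 1.4257, 1.9010)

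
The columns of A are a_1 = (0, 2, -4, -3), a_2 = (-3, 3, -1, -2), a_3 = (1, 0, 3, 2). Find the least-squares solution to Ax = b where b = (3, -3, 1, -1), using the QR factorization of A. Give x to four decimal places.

x = (0.1807, -0.9277, -0.1446)

a_1 = (0, 2, -4, -3); ‖a_1‖ = 5.3852, so e_1 = (0.0000, 0.3714, -0.7428, -0.5571).
e_1·a_2 = 0.0000·(-3) + 0.3714·3 + (-0.7428)·(-1) + (-0.5571)·(-2) = 2.9711.
u_2 = a_2 − 2.9711·e_1 = (-3.0000, 1.8966, 1.2069, -0.3448).
‖u_2‖ = 3.7646, so e_2 = (-0.7969, 0.5038, 0.3206, -0.0916).
e_1·a_3 = 0.0000·1 + 0.3714·0 + (-0.7428)·3 + (-0.5571)·2 = -3.3425; e_2·a_3 = (-0.7969)·1 + 0.5038·0 + 0.3206·3 + (-0.0916)·2 = -0.0183.
u_3 = a_3 + 3.3425·e_1 + 0.0183·e_2 = (0.9854, 1.2506, 0.5231, 0.1363).
‖u_3‖ = 1.6814, so e_3 = (0.5860, 0.7438, 0.3111, 0.0810).
Qᵀb = (-1.2999, -3.4898, -0.2431).
Back-substitute: x_3 = -0.2431/1.6814 = -0.1446.
x_2 = (-3.4898 + 0.0183·(-0.1446))/3.7646 = -0.9277.
x_1 = (-1.2999 − 2.9711·(-0.9277) + 3.3425·(-0.1446))/5.3852 = 0.1807.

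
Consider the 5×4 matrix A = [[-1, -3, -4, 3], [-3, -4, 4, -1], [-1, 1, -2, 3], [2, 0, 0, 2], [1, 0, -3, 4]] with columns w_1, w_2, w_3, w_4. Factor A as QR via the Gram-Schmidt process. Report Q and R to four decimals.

Q = [[-0.2500, -0.5731, -0.6783, -0.2786], [-0.7500, -0.3708, 0.3969, 0.3597], [-0.2500, 0.5056, -0.4474, 0.6030], [0.5000, -0.4719, 0.2165, 0.4772], [0.2500, -0.2360, -0.3680, 0.4490]], R = [[4.0000, 3.5000, -2.2500, 1.2500], [0.0000, 3.7081, 0.5056, -1.7192], [0.0000, 0.0000, 6.2994, -4.8129], [0.0000, 0.0000, 0.0000, 3.3642]]

e_1 = w_1/‖w_1‖ = (-1, -3, -1, 2, 1)/4.0000 = (-0.2500, -0.7500, -0.2500, 0.5000, 0.2500).
r_{12} = e_1·w_2 = 3.5000.
u_2 = w_2 − 3.5000·e_1 = (-2.1250, -1.3750, 1.8750, -1.7500, -0.8750).
‖u_2‖ = 3.7081, so e_2 = (-0.5731, -0.3708, 0.5056, -0.4719, -0.2360).
r_{13} = e_1·w_3 = -2.2500; r_{23} = e_2·w_3 = 0.5056.
u_3 = w_3 + 2.2500·e_1 − 0.5056·e_2 = (-4.2727, 2.5000, -2.8182, 1.3636, -2.3182).
‖u_3‖ = 6.2994, so e_3 = (-0.6783, 0.3969, -0.4474, 0.2165, -0.3680).
r_{14} = e_1·w_4 = 1.2500; r_{24} = e_2·w_4 = -1.7192; r_{34} = e_3·w_4 = -4.8129.
u_4 = w_4 − 1.2500·e_1 + 1.7192·e_2 + 4.8129·e_3 = (-0.9372, 1.2101, 2.0286, 1.6055, 1.5107).
‖u_4‖ = 3.3642, so e_4 = (-0.2786, 0.3597, 0.6030, 0.4772, 0.4490).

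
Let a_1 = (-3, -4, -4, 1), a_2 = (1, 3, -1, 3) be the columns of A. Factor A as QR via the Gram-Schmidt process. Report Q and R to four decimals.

Q = [[-0.4629, 0.0997], [-0.6172, 0.5207], [-0.6172, -0.4099], [0.1543, 0.7422]], R = [[6.4807, -1.2344], [0.0000, 4.2984]]

q_1 = a_1/‖a_1‖ = (-3, -4, -4, 1)/6.4807 = (-0.4629, -0.6172, -0.6172, 0.1543).
r_{12} = q_1·a_2 = -1.2344.
u_2 = a_2 + 1.2344·q_1 = (0.4286, 2.2381, -1.7619, 3.1905).
‖u_2‖ = 4.2984, so q_2 = (0.0997, 0.5207, -0.4099, 0.7422).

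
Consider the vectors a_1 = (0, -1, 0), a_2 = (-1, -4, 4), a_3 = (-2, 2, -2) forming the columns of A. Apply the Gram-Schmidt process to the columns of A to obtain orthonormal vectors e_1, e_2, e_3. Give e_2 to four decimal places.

e_1 = a_1/‖a_1‖ = (0, -1, 0)/1.0000 = (0.0000, -1.0000, 0.0000).
r_{12} = e_1·a_2 = 4.0000.
u_2 = a_2 − 4.0000·e_1 = (-1.0000, 0.0000, 4.0000).
‖u_2‖ = 4.1231, so e_2 = (-0.2425, 0.0000, 0.9701).

e_2 = (-0.2425, 0.0000, 0.9701)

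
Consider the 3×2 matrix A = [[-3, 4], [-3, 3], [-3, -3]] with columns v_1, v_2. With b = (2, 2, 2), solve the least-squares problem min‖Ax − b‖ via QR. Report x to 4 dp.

v_1 = (-3, -3, -3); ‖v_1‖ = 5.1962, so q_1 = (-0.5774, -0.5774, -0.5774).
q_1·v_2 = (-0.5774)·4 + (-0.5774)·3 + (-0.5774)·(-3) = -2.3094.
u_2 = v_2 + 2.3094·q_1 = (2.6667, 1.6667, -4.3333).
‖u_2‖ = 5.3541, so q_2 = (0.4981, 0.3113, -0.8093).
Qᵀb = (-3.4641, 0.0000).
Back-substitute: x_2 = 0.0000/5.3541 = 0.0000.
x_1 = (-3.4641 + 2.3094·0.0000)/5.1962 = -0.6667.

x = (-0.6667, 0.0000)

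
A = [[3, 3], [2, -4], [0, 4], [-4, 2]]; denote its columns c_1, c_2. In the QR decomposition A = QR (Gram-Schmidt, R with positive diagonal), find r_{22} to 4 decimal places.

r_{22} = 6.5811

c_1 = (3, 2, 0, -4); ‖c_1‖ = 5.3852, so e_1 = (0.5571, 0.3714, 0.0000, -0.7428).
e_1·c_2 = 0.5571·3 + 0.3714·(-4) + 0.0000·4 + (-0.7428)·2 = -1.2999.
u_2 = c_2 + 1.2999·e_1 = (3.7241, -3.5172, 4.0000, 1.0345).
r_{22} = ‖u_2‖ = 6.5811.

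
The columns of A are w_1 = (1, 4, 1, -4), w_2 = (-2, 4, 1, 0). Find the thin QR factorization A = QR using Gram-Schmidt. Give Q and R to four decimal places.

Q = [[0.1715, -0.6437], [0.6860, 0.5894], [0.1715, 0.1474], [-0.6860, 0.4653]], R = [[5.8310, 2.5725], [0.0000, 3.7924]]

w_1 = (1, 4, 1, -4); ‖w_1‖ = 5.8310, so e_1 = (0.1715, 0.6860, 0.1715, -0.6860).
e_1·w_2 = 0.1715·(-2) + 0.6860·4 + 0.1715·1 + (-0.6860)·0 = 2.5725.
u_2 = w_2 − 2.5725·e_1 = (-2.4412, 2.2353, 0.5588, 1.7647).
‖u_2‖ = 3.7924, so e_2 = (-0.6437, 0.5894, 0.1474, 0.4653).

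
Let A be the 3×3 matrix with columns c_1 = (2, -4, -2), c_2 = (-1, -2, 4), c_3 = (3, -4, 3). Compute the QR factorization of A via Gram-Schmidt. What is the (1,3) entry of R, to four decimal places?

e_1 = c_1/‖c_1‖ = (2, -4, -2)/4.8990 = (0.4082, -0.8165, -0.4082).
r_{13} = e_1·c_3 = 3.2660.

r_{13} = 3.2660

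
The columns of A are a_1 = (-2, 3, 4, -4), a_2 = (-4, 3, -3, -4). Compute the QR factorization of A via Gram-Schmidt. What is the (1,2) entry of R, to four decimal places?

r_{12} = 3.1305

e_1 = a_1/‖a_1‖ = (-2, 3, 4, -4)/6.7082 = (-0.2981, 0.4472, 0.5963, -0.5963).
r_{12} = e_1·a_2 = 3.1305.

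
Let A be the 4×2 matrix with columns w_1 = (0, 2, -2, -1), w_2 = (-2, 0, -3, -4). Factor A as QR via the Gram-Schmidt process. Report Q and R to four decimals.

e_1 = w_1/‖w_1‖ = (0, 2, -2, -1)/3.0000 = (0.0000, 0.6667, -0.6667, -0.3333).
r_{12} = e_1·w_2 = 3.3333.
u_2 = w_2 − 3.3333·e_1 = (-2.0000, -2.2222, -0.7778, -2.8889).
‖u_2‖ = 4.2295, so e_2 = (-0.4729, -0.5254, -0.1839, -0.6830).

Q = [[0.0000, -0.4729], [0.6667, -0.5254], [-0.6667, -0.1839], [-0.3333, -0.6830]], R = [[3.0000, 3.3333], [0.0000, 4.2295]]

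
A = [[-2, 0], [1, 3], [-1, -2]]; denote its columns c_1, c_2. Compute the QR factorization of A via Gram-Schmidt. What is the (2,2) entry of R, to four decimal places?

r_{22} = 2.9721

c_1 = (-2, 1, -1); ‖c_1‖ = 2.4495, so q_1 = (-0.8165, 0.4082, -0.4082).
q_1·c_2 = (-0.8165)·0 + 0.4082·3 + (-0.4082)·(-2) = 2.0412.
u_2 = c_2 − 2.0412·q_1 = (1.6667, 2.1667, -1.1667).
r_{22} = ‖u_2‖ = 2.9721.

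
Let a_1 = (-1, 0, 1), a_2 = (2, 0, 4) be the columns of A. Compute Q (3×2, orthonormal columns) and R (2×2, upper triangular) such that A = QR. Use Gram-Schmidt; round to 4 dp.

a_1 = (-1, 0, 1); ‖a_1‖ = 1.4142, so e_1 = (-0.7071, 0.0000, 0.7071).
e_1·a_2 = (-0.7071)·2 + 0.0000·0 + 0.7071·4 = 1.4142.
u_2 = a_2 − 1.4142·e_1 = (3.0000, 0.0000, 3.0000).
‖u_2‖ = 4.2426, so e_2 = (0.7071, 0.0000, 0.7071).

Q = [[-0.7071, 0.7071], [0.0000, 0.0000], [0.7071, 0.7071]], R = [[1.4142, 1.4142], [0.0000, 4.2426]]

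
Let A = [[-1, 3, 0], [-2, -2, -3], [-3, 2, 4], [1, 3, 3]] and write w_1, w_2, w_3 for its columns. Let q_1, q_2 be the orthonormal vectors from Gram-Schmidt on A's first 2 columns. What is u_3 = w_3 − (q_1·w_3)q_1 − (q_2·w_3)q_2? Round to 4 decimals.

w_1 = (-1, -2, -3, 1); ‖w_1‖ = 3.8730, so q_1 = (-0.2582, -0.5164, -0.7746, 0.2582).
q_1·w_2 = (-0.2582)·3 + (-0.5164)·(-2) + (-0.7746)·2 + 0.2582·3 = -0.5164.
u_2 = w_2 + 0.5164·q_1 = (2.8667, -2.2667, 1.6000, 3.1333).
‖u_2‖ = 5.0728, so q_2 = (0.5651, -0.4468, 0.3154, 0.6177).
q_1·w_3 = (-0.2582)·0 + (-0.5164)·(-3) + (-0.7746)·4 + 0.2582·3 = -0.7746; q_2·w_3 = 0.5651·0 + (-0.4468)·(-3) + 0.3154·4 + 0.6177·3 = 4.4551.
u_3 = w_3 + 0.7746·q_1 − 4.4551·q_2 = (-2.7176, -1.4093, 1.9948, 0.4482).

u_3 = (-2.7176, -1.4093, 1.9948, 0.4482)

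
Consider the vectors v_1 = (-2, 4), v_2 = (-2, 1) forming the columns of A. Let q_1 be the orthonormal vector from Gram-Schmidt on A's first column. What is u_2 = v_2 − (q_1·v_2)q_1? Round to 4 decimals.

v_1 = (-2, 4); ‖v_1‖ = 4.4721, so q_1 = (-0.4472, 0.8944).
q_1·v_2 = (-0.4472)·(-2) + 0.8944·1 = 1.7889.
u_2 = v_2 − 1.7889·q_1 = (-1.2000, -0.6000).

u_2 = (-1.2000, -0.6000)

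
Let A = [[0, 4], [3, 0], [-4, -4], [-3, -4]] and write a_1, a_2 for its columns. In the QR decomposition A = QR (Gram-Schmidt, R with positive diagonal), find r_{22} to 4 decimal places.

q_1 = a_1/‖a_1‖ = (0, 3, -4, -3)/5.8310 = (0.0000, 0.5145, -0.6860, -0.5145).
r_{12} = q_1·a_2 = 4.8020.
u_2 = a_2 − 4.8020·q_1 = (4.0000, -2.4706, -0.7059, -1.5294).
r_{22} = ‖u_2‖ = 4.9941.

r_{22} = 4.9941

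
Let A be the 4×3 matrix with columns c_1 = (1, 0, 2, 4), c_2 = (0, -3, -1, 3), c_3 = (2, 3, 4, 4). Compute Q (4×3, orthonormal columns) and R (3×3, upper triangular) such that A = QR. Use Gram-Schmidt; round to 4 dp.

Q = [[0.2182, -0.1262, 0.6497], [0.0000, -0.7951, 0.3733], [0.4364, -0.5174, -0.6428], [0.8729, 0.2903, 0.1590]], R = [[4.5826, 2.1822, 5.6737], [0.0000, 3.7733, -3.5462], [0.0000, 0.0000, 0.4839]]

c_1 = (1, 0, 2, 4); ‖c_1‖ = 4.5826, so q_1 = (0.2182, 0.0000, 0.4364, 0.8729).
q_1·c_2 = 0.2182·0 + 0.0000·(-3) + 0.4364·(-1) + 0.8729·3 = 2.1822.
u_2 = c_2 − 2.1822·q_1 = (-0.4762, -3.0000, -1.9524, 1.0952).
‖u_2‖ = 3.7733, so q_2 = (-0.1262, -0.7951, -0.5174, 0.2903).
q_1·c_3 = 0.2182·2 + 0.0000·3 + 0.4364·4 + 0.8729·4 = 5.6737; q_2·c_3 = (-0.1262)·2 + (-0.7951)·3 + (-0.5174)·4 + 0.2903·4 = -3.5462.
u_3 = c_3 − 5.6737·q_1 + 3.5462·q_2 = (0.3144, 0.1806, -0.3110, 0.0769).
‖u_3‖ = 0.4839, so q_3 = (0.6497, 0.3733, -0.6428, 0.1590).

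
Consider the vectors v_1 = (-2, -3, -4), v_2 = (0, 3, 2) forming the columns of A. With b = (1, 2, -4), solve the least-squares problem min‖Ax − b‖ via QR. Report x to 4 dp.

x = (0.7955, 0.8864)

e_1 = v_1/‖v_1‖ = (-2, -3, -4)/5.3852 = (-0.3714, -0.5571, -0.7428).
r_{12} = e_1·v_2 = -3.1568.
u_2 = v_2 + 3.1568·e_1 = (-1.1724, 1.2414, -0.3448).
‖u_2‖ = 1.7420, so e_2 = (-0.6730, 0.7126, -0.1980).
Qᵀb = (1.4856, 1.5440).
Back-substitute: x_2 = 1.5440/1.7420 = 0.8864.
x_1 = (1.4856 + 3.1568·0.8864)/5.3852 = 0.7955.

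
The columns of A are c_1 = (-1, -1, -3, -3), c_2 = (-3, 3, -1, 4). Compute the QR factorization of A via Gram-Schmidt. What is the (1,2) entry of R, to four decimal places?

e_1 = c_1/‖c_1‖ = (-1, -1, -3, -3)/4.4721 = (-0.2236, -0.2236, -0.6708, -0.6708).
r_{12} = e_1·c_2 = -2.0125.

r_{12} = -2.0125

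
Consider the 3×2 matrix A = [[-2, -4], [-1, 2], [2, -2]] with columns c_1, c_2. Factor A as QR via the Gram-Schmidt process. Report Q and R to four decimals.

Q = [[-0.6667, -0.7326], [-0.3333, 0.4579], [0.6667, -0.5037]], R = [[3.0000, 0.6667], [0.0000, 4.8534]]

c_1 = (-2, -1, 2); ‖c_1‖ = 3.0000, so e_1 = (-0.6667, -0.3333, 0.6667).
e_1·c_2 = (-0.6667)·(-4) + (-0.3333)·2 + 0.6667·(-2) = 0.6667.
u_2 = c_2 − 0.6667·e_1 = (-3.5556, 2.2222, -2.4444).
‖u_2‖ = 4.8534, so e_2 = (-0.7326, 0.4579, -0.5037).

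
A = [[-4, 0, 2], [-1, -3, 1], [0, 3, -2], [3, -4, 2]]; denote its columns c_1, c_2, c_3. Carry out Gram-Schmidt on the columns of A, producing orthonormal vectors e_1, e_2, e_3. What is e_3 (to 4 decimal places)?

e_3 = (0.5014, -0.7350, -0.1703, 0.4235)

c_1 = (-4, -1, 0, 3); ‖c_1‖ = 5.0990, so e_1 = (-0.7845, -0.1961, 0.0000, 0.5883).
e_1·c_2 = (-0.7845)·0 + (-0.1961)·(-3) + 0.0000·3 + 0.5883·(-4) = -1.7650.
u_2 = c_2 + 1.7650·e_1 = (-1.3846, -3.3462, 3.0000, -2.9615).
‖u_2‖ = 5.5574, so e_2 = (-0.2491, -0.6021, 0.5398, -0.5329).
e_1·c_3 = (-0.7845)·2 + (-0.1961)·1 + 0.0000·(-2) + 0.5883·2 = -0.5883; e_2·c_3 = (-0.2491)·2 + (-0.6021)·1 + 0.5398·(-2) + (-0.5329)·2 = -3.2458.
u_3 = c_3 + 0.5883·e_1 + 3.2458·e_2 = (0.7298, -1.0697, -0.2478, 0.6164).
‖u_3‖ = 1.4554, so e_3 = (0.5014, -0.7350, -0.1703, 0.4235).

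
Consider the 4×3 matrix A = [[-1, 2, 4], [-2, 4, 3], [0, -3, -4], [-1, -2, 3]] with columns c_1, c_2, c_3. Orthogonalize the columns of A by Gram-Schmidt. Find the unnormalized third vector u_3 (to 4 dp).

u_3 = (1.5746, -1.8507, -2.8358, 2.1269)

c_1 = (-1, -2, 0, -1); ‖c_1‖ = 2.4495, so e_1 = (-0.4082, -0.8165, 0.0000, -0.4082).
e_1·c_2 = (-0.4082)·2 + (-0.8165)·4 + 0.0000·(-3) + (-0.4082)·(-2) = -3.2660.
u_2 = c_2 + 3.2660·e_1 = (0.6667, 1.3333, -3.0000, -3.3333).
‖u_2‖ = 4.7258, so e_2 = (0.1411, 0.2821, -0.6348, -0.7053).
e_1·c_3 = (-0.4082)·4 + (-0.8165)·3 + 0.0000·(-4) + (-0.4082)·3 = -5.3072; e_2·c_3 = 0.1411·4 + 0.2821·3 + (-0.6348)·(-4) + (-0.7053)·3 = 1.8339.
u_3 = c_3 + 5.3072·e_1 − 1.8339·e_2 = (1.5746, -1.8507, -2.8358, 2.1269).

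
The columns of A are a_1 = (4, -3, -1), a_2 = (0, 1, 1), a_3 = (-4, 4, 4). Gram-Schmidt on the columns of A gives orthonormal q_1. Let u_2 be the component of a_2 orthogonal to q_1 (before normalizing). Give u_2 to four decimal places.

u_2 = (0.6154, 0.5385, 0.8462)

a_1 = (4, -3, -1); ‖a_1‖ = 5.0990, so q_1 = (0.7845, -0.5883, -0.1961).
q_1·a_2 = 0.7845·0 + (-0.5883)·1 + (-0.1961)·1 = -0.7845.
u_2 = a_2 + 0.7845·q_1 = (0.6154, 0.5385, 0.8462).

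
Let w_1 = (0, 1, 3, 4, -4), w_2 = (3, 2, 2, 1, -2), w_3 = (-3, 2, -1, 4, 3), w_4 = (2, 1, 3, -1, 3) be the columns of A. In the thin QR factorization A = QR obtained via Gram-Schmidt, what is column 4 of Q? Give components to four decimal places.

w_1 = (0, 1, 3, 4, -4); ‖w_1‖ = 6.4807, so q_1 = (0.0000, 0.1543, 0.4629, 0.6172, -0.6172).
q_1·w_2 = 0.0000·3 + 0.1543·2 + 0.4629·2 + 0.6172·1 + (-0.6172)·(-2) = 3.0861.
u_2 = w_2 − 3.0861·q_1 = (3.0000, 1.5238, 0.5714, -0.9048, -0.0952).
‖u_2‖ = 3.5322, so q_2 = (0.8493, 0.4314, 0.1618, -0.2561, -0.0270).
q_1·w_3 = 0.0000·(-3) + 0.1543·2 + 0.4629·(-1) + 0.6172·4 + (-0.6172)·3 = 0.4629; q_2·w_3 = 0.8493·(-3) + 0.4314·2 + 0.1618·(-1) + (-0.2561)·4 + (-0.0270)·3 = -2.9525.
u_3 = w_3 − 0.4629·q_1 + 2.9525·q_2 = (-0.4924, 3.2023, -0.7366, 2.9580, 3.2061).
‖u_3‖ = 5.4835, so q_3 = (-0.0898, 0.5840, -0.1343, 0.5394, 0.5847).
q_1·w_4 = 0.0000·2 + 0.1543·1 + 0.4629·3 + 0.6172·(-1) + (-0.6172)·3 = -0.9258; q_2·w_4 = 0.8493·2 + 0.4314·1 + 0.1618·3 + (-0.2561)·(-1) + (-0.0270)·3 = 2.7907; q_3·w_4 = (-0.0898)·2 + 0.5840·1 + (-0.1343)·3 + 0.5394·(-1) + 0.5847·3 = 1.2160.
u_4 = w_4 + 0.9258·q_1 − 2.7907·q_2 − 1.2160·q_3 = (-0.2610, -0.7712, 3.1405, -0.3697, 1.7928).
‖u_4‖ = 3.7251, so q_4 = (-0.0701, -0.2070, 0.8431, -0.0992, 0.4813).

q_4 = (-0.0701, -0.2070, 0.8431, -0.0992, 0.4813)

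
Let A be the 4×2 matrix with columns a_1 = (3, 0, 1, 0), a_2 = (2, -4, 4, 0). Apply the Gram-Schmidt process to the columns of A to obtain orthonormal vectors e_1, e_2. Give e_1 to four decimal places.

a_1 = (3, 0, 1, 0); ‖a_1‖ = 3.1623, so e_1 = (0.9487, 0.0000, 0.3162, 0.0000).

e_1 = (0.9487, 0.0000, 0.3162, 0.0000)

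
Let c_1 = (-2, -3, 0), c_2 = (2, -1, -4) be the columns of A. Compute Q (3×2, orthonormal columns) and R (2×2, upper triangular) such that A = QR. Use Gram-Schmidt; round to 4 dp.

Q = [[-0.5547, 0.4036], [-0.8321, -0.2691], [0.0000, -0.8745]], R = [[3.6056, -0.2774], [0.0000, 4.5742]]

q_1 = c_1/‖c_1‖ = (-2, -3, 0)/3.6056 = (-0.5547, -0.8321, 0.0000).
r_{12} = q_1·c_2 = -0.2774.
u_2 = c_2 + 0.2774·q_1 = (1.8462, -1.2308, -4.0000).
‖u_2‖ = 4.5742, so q_2 = (0.4036, -0.2691, -0.8745).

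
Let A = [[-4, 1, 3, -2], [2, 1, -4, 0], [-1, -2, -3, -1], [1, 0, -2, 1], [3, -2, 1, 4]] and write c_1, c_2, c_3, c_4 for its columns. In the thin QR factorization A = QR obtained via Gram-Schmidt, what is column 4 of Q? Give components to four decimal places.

q_1 = c_1/‖c_1‖ = (-4, 2, -1, 1, 3)/5.5678 = (-0.7184, 0.3592, -0.1796, 0.1796, 0.5388).
r_{12} = q_1·c_2 = -1.0776.
u_2 = c_2 + 1.0776·q_1 = (0.2258, 1.3871, -2.1935, 0.1935, -1.4194).
‖u_2‖ = 2.9730, so q_2 = (0.0760, 0.4666, -0.7378, 0.0651, -0.4774).
r_{13} = q_1·c_3 = -2.8737; r_{23} = q_2·c_3 = -0.0326.
u_3 = c_3 + 2.8737·q_1 + 0.0326·q_2 = (0.9380, -2.9526, -3.5401, -1.4818, 2.5328).
‖u_3‖ = 5.5444, so q_3 = (0.1692, -0.5325, -0.6385, -0.2672, 0.4568).
r_{14} = q_1·c_4 = 3.9513; r_{24} = q_2·c_4 = -1.2586; r_{34} = q_3·c_4 = 1.8602.
u_4 = c_4 − 3.9513·q_1 + 1.2586·q_2 − 1.8602·q_3 = (0.6196, 0.1585, -0.0312, 0.8694, 0.4203).
‖u_4‖ = 1.1587, so q_4 = (0.5348, 0.1368, -0.0269, 0.7503, 0.3627).

q_4 = (0.5348, 0.1368, -0.0269, 0.7503, 0.3627)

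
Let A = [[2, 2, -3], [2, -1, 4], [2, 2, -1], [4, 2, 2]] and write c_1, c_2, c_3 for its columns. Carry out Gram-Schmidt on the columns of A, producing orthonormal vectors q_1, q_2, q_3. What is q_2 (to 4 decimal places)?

q_1 = c_1/‖c_1‖ = (2, 2, 2, 4)/5.2915 = (0.3780, 0.3780, 0.3780, 0.7559).
r_{12} = q_1·c_2 = 2.6458.
u_2 = c_2 − 2.6458·q_1 = (1.0000, -2.0000, 1.0000, 0.0000).
‖u_2‖ = 2.4495, so q_2 = (0.4082, -0.8165, 0.4082, 0.0000).

q_2 = (0.4082, -0.8165, 0.4082, 0.0000)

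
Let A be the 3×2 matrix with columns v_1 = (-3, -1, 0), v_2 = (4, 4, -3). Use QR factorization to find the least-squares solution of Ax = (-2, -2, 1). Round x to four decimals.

q_1 = v_1/‖v_1‖ = (-3, -1, 0)/3.1623 = (-0.9487, -0.3162, 0.0000).
r_{12} = q_1·v_2 = -5.0596.
u_2 = v_2 + 5.0596·q_1 = (-0.8000, 2.4000, -3.0000).
‖u_2‖ = 3.9243, so q_2 = (-0.2039, 0.6116, -0.7645).
Qᵀb = (2.5298, -1.5799).
Back-substitute: x_2 = -1.5799/3.9243 = -0.4026.
x_1 = (2.5298 + 5.0596·(-0.4026))/3.1623 = 0.1558.

x = (0.1558, -0.4026)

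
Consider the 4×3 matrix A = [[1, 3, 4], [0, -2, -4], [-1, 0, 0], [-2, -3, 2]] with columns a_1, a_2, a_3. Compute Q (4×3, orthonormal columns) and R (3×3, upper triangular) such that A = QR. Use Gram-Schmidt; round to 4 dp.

Q = [[0.4082, 0.5145, 0.4251], [0.0000, -0.6860, -0.1962], [-0.4082, 0.5145, -0.6868], [-0.8165, 0.0000, 0.5560]], R = [[2.4495, 3.6742, 0.0000], [0.0000, 2.9155, 4.8020], [0.0000, 0.0000, 3.5974]]

q_1 = a_1/‖a_1‖ = (1, 0, -1, -2)/2.4495 = (0.4082, 0.0000, -0.4082, -0.8165).
r_{12} = q_1·a_2 = 3.6742.
u_2 = a_2 − 3.6742·q_1 = (1.5000, -2.0000, 1.5000, 0.0000).
‖u_2‖ = 2.9155, so q_2 = (0.5145, -0.6860, 0.5145, 0.0000).
r_{13} = q_1·a_3 = 0.0000; r_{23} = q_2·a_3 = 4.8020.
u_3 = a_3 + 0.0000·q_1 − 4.8020·q_2 = (1.5294, -0.7059, -2.4706, 2.0000).
‖u_3‖ = 3.5974, so q_3 = (0.4251, -0.1962, -0.6868, 0.5560).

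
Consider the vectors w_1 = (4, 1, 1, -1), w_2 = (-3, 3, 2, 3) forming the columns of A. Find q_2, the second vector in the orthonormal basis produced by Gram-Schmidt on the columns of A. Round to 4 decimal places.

q_2 = (-0.1764, 0.6951, 0.4980, 0.4876)

w_1 = (4, 1, 1, -1); ‖w_1‖ = 4.3589, so q_1 = (0.9177, 0.2294, 0.2294, -0.2294).
q_1·w_2 = 0.9177·(-3) + 0.2294·3 + 0.2294·2 + (-0.2294)·3 = -2.2942.
u_2 = w_2 + 2.2942·q_1 = (-0.8947, 3.5263, 2.5263, 2.4737).
‖u_2‖ = 5.0731, so q_2 = (-0.1764, 0.6951, 0.4980, 0.4876).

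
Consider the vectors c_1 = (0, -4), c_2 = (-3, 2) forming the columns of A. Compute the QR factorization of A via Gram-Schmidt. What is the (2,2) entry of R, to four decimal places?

r_{22} = 3.0000

q_1 = c_1/‖c_1‖ = (0, -4)/4.0000 = (0.0000, -1.0000).
r_{12} = q_1·c_2 = -2.0000.
u_2 = c_2 + 2.0000·q_1 = (-3.0000, 0.0000).
r_{22} = ‖u_2‖ = 3.0000.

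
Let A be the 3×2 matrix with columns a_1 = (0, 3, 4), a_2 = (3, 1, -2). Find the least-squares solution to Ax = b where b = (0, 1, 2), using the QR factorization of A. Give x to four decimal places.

x = (0.4277, -0.0615)

a_1 = (0, 3, 4); ‖a_1‖ = 5.0000, so e_1 = (0.0000, 0.6000, 0.8000).
e_1·a_2 = 0.0000·3 + 0.6000·1 + 0.8000·(-2) = -1.0000.
u_2 = a_2 + 1.0000·e_1 = (3.0000, 1.6000, -1.2000).
‖u_2‖ = 3.6056, so e_2 = (0.8321, 0.4438, -0.3328).
Qᵀb = (2.2000, -0.2219).
Back-substitute: x_2 = -0.2219/3.6056 = -0.0615.
x_1 = (2.2000 + 1.0000·(-0.0615))/5.0000 = 0.4277.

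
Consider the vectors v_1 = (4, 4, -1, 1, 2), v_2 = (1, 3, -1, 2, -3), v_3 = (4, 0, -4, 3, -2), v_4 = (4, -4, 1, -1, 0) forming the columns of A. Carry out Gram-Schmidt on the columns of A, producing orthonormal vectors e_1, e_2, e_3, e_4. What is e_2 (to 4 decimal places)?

e_2 = (-0.0833, 0.3690, -0.1488, 0.3749, -0.8332)

e_1 = v_1/‖v_1‖ = (4, 4, -1, 1, 2)/6.1644 = (0.6489, 0.6489, -0.1622, 0.1622, 0.3244).
r_{12} = e_1·v_2 = 2.1089.
u_2 = v_2 − 2.1089·e_1 = (-0.3684, 1.6316, -0.6579, 1.6579, -3.6842).
‖u_2‖ = 4.4218, so e_2 = (-0.0833, 0.3690, -0.1488, 0.3749, -0.8332).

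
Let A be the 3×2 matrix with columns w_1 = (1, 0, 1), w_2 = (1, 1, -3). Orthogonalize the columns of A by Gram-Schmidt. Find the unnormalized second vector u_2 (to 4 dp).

e_1 = w_1/‖w_1‖ = (1, 0, 1)/1.4142 = (0.7071, 0.0000, 0.7071).
r_{12} = e_1·w_2 = -1.4142.
u_2 = w_2 + 1.4142·e_1 = (2.0000, 1.0000, -2.0000).

u_2 = (2.0000, 1.0000, -2.0000)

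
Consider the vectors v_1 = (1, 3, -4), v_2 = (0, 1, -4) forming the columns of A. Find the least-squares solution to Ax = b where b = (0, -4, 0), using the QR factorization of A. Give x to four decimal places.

x = (-1.5802, 1.5309)

v_1 = (1, 3, -4); ‖v_1‖ = 5.0990, so q_1 = (0.1961, 0.5883, -0.7845).
q_1·v_2 = 0.1961·0 + 0.5883·1 + (-0.7845)·(-4) = 3.7262.
u_2 = v_2 − 3.7262·q_1 = (-0.7308, -1.1923, -1.0769).
‖u_2‖ = 1.7650, so q_2 = (-0.4140, -0.6755, -0.6101).
Qᵀb = (-2.3534, 2.7020).
Back-substitute: x_2 = 2.7020/1.7650 = 1.5309.
x_1 = (-2.3534 − 3.7262·1.5309)/5.0990 = -1.5802.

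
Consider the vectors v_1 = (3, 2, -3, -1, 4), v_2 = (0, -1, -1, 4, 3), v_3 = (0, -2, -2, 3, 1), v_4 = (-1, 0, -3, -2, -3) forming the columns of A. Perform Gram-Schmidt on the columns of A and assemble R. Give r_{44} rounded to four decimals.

r_{44} = 2.1602

q_1 = v_1/‖v_1‖ = (3, 2, -3, -1, 4)/6.2450 = (0.4804, 0.3203, -0.4804, -0.1601, 0.6405).
r_{12} = q_1·v_2 = 1.4412.
u_2 = v_2 − 1.4412·q_1 = (-0.6923, -1.4615, -0.3077, 4.2308, 2.0769).
‖u_2‖ = 4.9923, so q_2 = (-0.1387, -0.2928, -0.0616, 0.8475, 0.4160).
r_{13} = q_1·v_3 = 0.4804; r_{23} = q_2·v_3 = 3.6672.
u_3 = v_3 − 0.4804·q_1 − 3.6672·q_2 = (0.2778, -1.0802, -1.5432, -0.0309, -0.8333).
‖u_3‖ = 2.0787, so q_3 = (0.1336, -0.5197, -0.7424, -0.0148, -0.4009).
r_{14} = q_1·v_4 = -0.6405; r_{24} = q_2·v_4 = -2.6194; r_{34} = q_3·v_4 = 3.3259.
u_4 = v_4 + 0.6405·q_1 + 2.6194·q_2 − 3.3259·q_3 = (-1.5000, 1.1667, -1.0000, 0.1667, -0.1667).
r_{44} = ‖u_4‖ = 2.1602.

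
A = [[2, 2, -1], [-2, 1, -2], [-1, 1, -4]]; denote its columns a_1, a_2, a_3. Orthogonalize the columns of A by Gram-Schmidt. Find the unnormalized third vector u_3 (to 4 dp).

a_1 = (2, -2, -1); ‖a_1‖ = 3.0000, so q_1 = (0.6667, -0.6667, -0.3333).
q_1·a_2 = 0.6667·2 + (-0.6667)·1 + (-0.3333)·1 = 0.3333.
u_2 = a_2 − 0.3333·q_1 = (1.7778, 1.2222, 1.1111).
‖u_2‖ = 2.4267, so q_2 = (0.7326, 0.5037, 0.4579).
q_1·a_3 = 0.6667·(-1) + (-0.6667)·(-2) + (-0.3333)·(-4) = 2.0000; q_2·a_3 = 0.7326·(-1) + 0.5037·(-2) + 0.4579·(-4) = -3.5714.
u_3 = a_3 − 2.0000·q_1 + 3.5714·q_2 = (0.2830, 1.1321, -1.6981).

u_3 = (0.2830, 1.1321, -1.6981)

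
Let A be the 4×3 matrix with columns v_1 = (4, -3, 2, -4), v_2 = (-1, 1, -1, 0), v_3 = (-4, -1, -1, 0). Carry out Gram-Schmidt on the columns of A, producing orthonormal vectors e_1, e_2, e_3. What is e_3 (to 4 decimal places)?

e_3 = (-0.7167, -0.6689, 0.0478, -0.1911)

v_1 = (4, -3, 2, -4); ‖v_1‖ = 6.7082, so e_1 = (0.5963, -0.4472, 0.2981, -0.5963).
e_1·v_2 = 0.5963·(-1) + (-0.4472)·1 + 0.2981·(-1) + (-0.5963)·0 = -1.3416.
u_2 = v_2 + 1.3416·e_1 = (-0.2000, 0.4000, -0.6000, -0.8000).
‖u_2‖ = 1.0954, so e_2 = (-0.1826, 0.3651, -0.5477, -0.7303).
e_1·v_3 = 0.5963·(-4) + (-0.4472)·(-1) + 0.2981·(-1) + (-0.5963)·0 = -2.2361; e_2·v_3 = (-0.1826)·(-4) + 0.3651·(-1) + (-0.5477)·(-1) + (-0.7303)·0 = 0.9129.
u_3 = v_3 + 2.2361·e_1 − 0.9129·e_2 = (-2.5000, -2.3333, 0.1667, -0.6667).
‖u_3‖ = 3.4881, so e_3 = (-0.7167, -0.6689, 0.0478, -0.1911).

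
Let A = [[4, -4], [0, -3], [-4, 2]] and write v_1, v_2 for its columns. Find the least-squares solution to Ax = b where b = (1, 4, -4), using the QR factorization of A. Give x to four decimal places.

x = (0.0114, -0.8182)

v_1 = (4, 0, -4); ‖v_1‖ = 5.6569, so e_1 = (0.7071, 0.0000, -0.7071).
e_1·v_2 = 0.7071·(-4) + 0.0000·(-3) + (-0.7071)·2 = -4.2426.
u_2 = v_2 + 4.2426·e_1 = (-1.0000, -3.0000, -1.0000).
‖u_2‖ = 3.3166, so e_2 = (-0.3015, -0.9045, -0.3015).
Qᵀb = (3.5355, -2.7136).
Back-substitute: x_2 = -2.7136/3.3166 = -0.8182.
x_1 = (3.5355 + 4.2426·(-0.8182))/5.6569 = 0.0114.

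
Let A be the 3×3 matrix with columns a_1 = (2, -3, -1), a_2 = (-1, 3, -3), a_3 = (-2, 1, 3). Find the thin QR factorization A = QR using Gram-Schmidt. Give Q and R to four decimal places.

Q = [[0.5345, 0.0376, -0.8443], [-0.8018, 0.3385, -0.4925], [-0.2673, -0.9402, -0.2111]], R = [[3.7417, -2.1381, -2.6726], [0.0000, 3.7985, -2.5574], [0.0000, 0.0000, 0.5629]]

a_1 = (2, -3, -1); ‖a_1‖ = 3.7417, so q_1 = (0.5345, -0.8018, -0.2673).
q_1·a_2 = 0.5345·(-1) + (-0.8018)·3 + (-0.2673)·(-3) = -2.1381.
u_2 = a_2 + 2.1381·q_1 = (0.1429, 1.2857, -3.5714).
‖u_2‖ = 3.7985, so q_2 = (0.0376, 0.3385, -0.9402).
q_1·a_3 = 0.5345·(-2) + (-0.8018)·1 + (-0.2673)·3 = -2.6726; q_2·a_3 = 0.0376·(-2) + 0.3385·1 + (-0.9402)·3 = -2.5574.
u_3 = a_3 + 2.6726·q_1 + 2.5574·q_2 = (-0.4752, -0.2772, -0.1188).
‖u_3‖ = 0.5629, so q_3 = (-0.8443, -0.4925, -0.2111).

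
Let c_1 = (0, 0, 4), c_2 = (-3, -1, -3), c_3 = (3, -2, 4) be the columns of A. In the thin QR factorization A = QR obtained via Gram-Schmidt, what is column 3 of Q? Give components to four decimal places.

c_1 = (0, 0, 4); ‖c_1‖ = 4.0000, so q_1 = (0.0000, 0.0000, 1.0000).
q_1·c_2 = 0.0000·(-3) + 0.0000·(-1) + 1.0000·(-3) = -3.0000.
u_2 = c_2 + 3.0000·q_1 = (-3.0000, -1.0000, 0.0000).
‖u_2‖ = 3.1623, so q_2 = (-0.9487, -0.3162, 0.0000).
q_1·c_3 = 0.0000·3 + 0.0000·(-2) + 1.0000·4 = 4.0000; q_2·c_3 = (-0.9487)·3 + (-0.3162)·(-2) + 0.0000·4 = -2.2136.
u_3 = c_3 − 4.0000·q_1 + 2.2136·q_2 = (0.9000, -2.7000, 0.0000).
‖u_3‖ = 2.8460, so q_3 = (0.3162, -0.9487, 0.0000).

q_3 = (0.3162, -0.9487, 0.0000)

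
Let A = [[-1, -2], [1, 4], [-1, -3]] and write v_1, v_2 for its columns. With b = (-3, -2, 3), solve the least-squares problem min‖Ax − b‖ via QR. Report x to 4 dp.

x = (6.8333, -2.5000)

v_1 = (-1, 1, -1); ‖v_1‖ = 1.7321, so e_1 = (-0.5774, 0.5774, -0.5774).
e_1·v_2 = (-0.5774)·(-2) + 0.5774·4 + (-0.5774)·(-3) = 5.1962.
u_2 = v_2 − 5.1962·e_1 = (1.0000, 1.0000, 0.0000).
‖u_2‖ = 1.4142, so e_2 = (0.7071, 0.7071, 0.0000).
Qᵀb = (-1.1547, -3.5355).
Back-substitute: x_2 = -3.5355/1.4142 = -2.5000.
x_1 = (-1.1547 − 5.1962·(-2.5000))/1.7321 = 6.8333.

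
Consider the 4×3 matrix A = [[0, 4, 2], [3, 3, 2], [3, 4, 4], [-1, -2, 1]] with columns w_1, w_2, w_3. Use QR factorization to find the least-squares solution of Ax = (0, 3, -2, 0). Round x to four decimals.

x = (0.5436, 0.0797, -0.5389)

w_1 = (0, 3, 3, -1); ‖w_1‖ = 4.3589, so e_1 = (0.0000, 0.6882, 0.6882, -0.2294).
e_1·w_2 = 0.0000·4 + 0.6882·3 + 0.6882·4 + (-0.2294)·(-2) = 5.2766.
u_2 = w_2 − 5.2766·e_1 = (4.0000, -0.6316, 0.3684, -0.7895).
‖u_2‖ = 4.1422, so e_2 = (0.9657, -0.1525, 0.0889, -0.1906).
e_1·w_3 = 0.0000·2 + 0.6882·2 + 0.6882·4 + (-0.2294)·1 = 3.9001; e_2·w_3 = 0.9657·2 + (-0.1525)·2 + 0.0889·4 + (-0.1906)·1 = 1.7916.
u_3 = w_3 − 3.9001·e_1 − 1.7916·e_2 = (0.2699, -0.4110, 1.1564, 2.2362).
‖u_3‖ = 2.5651, so e_3 = (0.1052, -0.1602, 0.4508, 0.8718).
Qᵀb = (0.6882, -0.6353, -1.3824).
Back-substitute: x_3 = -1.3824/2.5651 = -0.5389.
x_2 = (-0.6353 − 1.7916·(-0.5389))/4.1422 = 0.0797.
x_1 = (0.6882 − 5.2766·0.0797 − 3.9001·(-0.5389))/4.3589 = 0.5436.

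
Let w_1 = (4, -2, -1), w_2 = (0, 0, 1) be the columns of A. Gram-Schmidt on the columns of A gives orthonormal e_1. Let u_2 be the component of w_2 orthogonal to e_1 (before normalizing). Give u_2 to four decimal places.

w_1 = (4, -2, -1); ‖w_1‖ = 4.5826, so e_1 = (0.8729, -0.4364, -0.2182).
e_1·w_2 = 0.8729·0 + (-0.4364)·0 + (-0.2182)·1 = -0.2182.
u_2 = w_2 + 0.2182·e_1 = (0.1905, -0.0952, 0.9524).

u_2 = (0.1905, -0.0952, 0.9524)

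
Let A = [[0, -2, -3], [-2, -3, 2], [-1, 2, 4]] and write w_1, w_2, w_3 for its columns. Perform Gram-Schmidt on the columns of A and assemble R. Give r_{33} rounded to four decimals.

r_{33} = 1.0835

q_1 = w_1/‖w_1‖ = (0, -2, -1)/2.2361 = (0.0000, -0.8944, -0.4472).
r_{12} = q_1·w_2 = 1.7889.
u_2 = w_2 − 1.7889·q_1 = (-2.0000, -1.4000, 2.8000).
‖u_2‖ = 3.7148, so q_2 = (-0.5384, -0.3769, 0.7537).
r_{13} = q_1·w_3 = -3.5777; r_{23} = q_2·w_3 = 3.8763.
u_3 = w_3 + 3.5777·q_1 − 3.8763·q_2 = (-0.9130, 0.2609, -0.5217).
r_{33} = ‖u_3‖ = 1.0835.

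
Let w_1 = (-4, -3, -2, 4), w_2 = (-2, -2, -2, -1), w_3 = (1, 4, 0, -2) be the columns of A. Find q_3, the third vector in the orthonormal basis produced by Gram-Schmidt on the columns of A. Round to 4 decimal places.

q_3 = (-0.4129, 0.8168, -0.4030, -0.0018)

w_1 = (-4, -3, -2, 4); ‖w_1‖ = 6.7082, so q_1 = (-0.5963, -0.4472, -0.2981, 0.5963).
q_1·w_2 = (-0.5963)·(-2) + (-0.4472)·(-2) + (-0.2981)·(-2) + 0.5963·(-1) = 2.0870.
u_2 = w_2 − 2.0870·q_1 = (-0.7556, -1.0667, -1.3778, -2.2444).
‖u_2‖ = 2.9401, so q_2 = (-0.2570, -0.3628, -0.4686, -0.7634).
q_1·w_3 = (-0.5963)·1 + (-0.4472)·4 + (-0.2981)·0 + 0.5963·(-2) = -3.5777; q_2·w_3 = (-0.2570)·1 + (-0.3628)·4 + (-0.4686)·0 + (-0.7634)·(-2) = -0.1814.
u_3 = w_3 + 3.5777·q_1 + 0.1814·q_2 = (-1.1799, 2.3342, -1.1517, -0.0051).
‖u_3‖ = 2.8578, so q_3 = (-0.4129, 0.8168, -0.4030, -0.0018).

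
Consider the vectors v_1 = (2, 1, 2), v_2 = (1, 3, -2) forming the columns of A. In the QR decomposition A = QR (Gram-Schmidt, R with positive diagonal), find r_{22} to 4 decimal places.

r_{22} = 3.7268

v_1 = (2, 1, 2); ‖v_1‖ = 3.0000, so e_1 = (0.6667, 0.3333, 0.6667).
e_1·v_2 = 0.6667·1 + 0.3333·3 + 0.6667·(-2) = 0.3333.
u_2 = v_2 − 0.3333·e_1 = (0.7778, 2.8889, -2.2222).
r_{22} = ‖u_2‖ = 3.7268.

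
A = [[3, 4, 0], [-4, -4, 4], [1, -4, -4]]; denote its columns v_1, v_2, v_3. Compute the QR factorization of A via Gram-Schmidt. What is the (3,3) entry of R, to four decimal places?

r_{33} = 1.8516

e_1 = v_1/‖v_1‖ = (3, -4, 1)/5.0990 = (0.5883, -0.7845, 0.1961).
r_{12} = e_1·v_2 = 4.7068.
u_2 = v_2 − 4.7068·e_1 = (1.2308, -0.3077, -4.9231).
‖u_2‖ = 5.0839, so e_2 = (0.2421, -0.0605, -0.9684).
r_{13} = e_1·v_3 = -3.9223; r_{23} = e_2·v_3 = 3.6314.
u_3 = v_3 + 3.9223·e_1 − 3.6314·e_2 = (1.4286, 1.1429, 0.2857).
r_{33} = ‖u_3‖ = 1.8516.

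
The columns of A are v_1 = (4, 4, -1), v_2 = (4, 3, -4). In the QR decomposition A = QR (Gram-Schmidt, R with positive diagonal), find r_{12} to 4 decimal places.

r_{12} = 5.5705

v_1 = (4, 4, -1); ‖v_1‖ = 5.7446, so e_1 = (0.6963, 0.6963, -0.1741).
r_{12} = e_1·v_2 = 5.5705.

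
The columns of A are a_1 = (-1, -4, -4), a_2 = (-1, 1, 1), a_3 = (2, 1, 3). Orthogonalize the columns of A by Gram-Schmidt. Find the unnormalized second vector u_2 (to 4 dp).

a_1 = (-1, -4, -4); ‖a_1‖ = 5.7446, so e_1 = (-0.1741, -0.6963, -0.6963).
e_1·a_2 = (-0.1741)·(-1) + (-0.6963)·1 + (-0.6963)·1 = -1.2185.
u_2 = a_2 + 1.2185·e_1 = (-1.2121, 0.1515, 0.1515).

u_2 = (-1.2121, 0.1515, 0.1515)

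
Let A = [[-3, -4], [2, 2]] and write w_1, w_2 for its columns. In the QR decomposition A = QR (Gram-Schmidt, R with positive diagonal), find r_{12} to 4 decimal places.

r_{12} = 4.4376

w_1 = (-3, 2); ‖w_1‖ = 3.6056, so q_1 = (-0.8321, 0.5547).
r_{12} = q_1·w_2 = 4.4376.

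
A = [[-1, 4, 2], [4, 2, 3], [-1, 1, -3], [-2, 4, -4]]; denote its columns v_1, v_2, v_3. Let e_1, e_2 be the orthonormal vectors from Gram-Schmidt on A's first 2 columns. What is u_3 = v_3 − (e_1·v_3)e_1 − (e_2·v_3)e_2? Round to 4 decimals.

v_1 = (-1, 4, -1, -2); ‖v_1‖ = 4.6904, so e_1 = (-0.2132, 0.8528, -0.2132, -0.4264).
e_1·v_2 = (-0.2132)·4 + 0.8528·2 + (-0.2132)·1 + (-0.4264)·4 = -1.0660.
u_2 = v_2 + 1.0660·e_1 = (3.7727, 2.9091, 0.7727, 3.5455).
‖u_2‖ = 5.9886, so e_2 = (0.6300, 0.4858, 0.1290, 0.5920).
e_1·v_3 = (-0.2132)·2 + 0.8528·3 + (-0.2132)·(-3) + (-0.4264)·(-4) = 4.4772; e_2·v_3 = 0.6300·2 + 0.4858·3 + 0.1290·(-3) + 0.5920·(-4) = -0.0380.
u_3 = v_3 − 4.4772·e_1 + 0.0380·e_2 = (2.9785, -0.7997, -2.0406, -2.0684).

u_3 = (2.9785, -0.7997, -2.0406, -2.0684)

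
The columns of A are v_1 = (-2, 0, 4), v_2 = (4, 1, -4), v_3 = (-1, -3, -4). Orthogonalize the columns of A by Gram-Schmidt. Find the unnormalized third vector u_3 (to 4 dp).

v_1 = (-2, 0, 4); ‖v_1‖ = 4.4721, so q_1 = (-0.4472, 0.0000, 0.8944).
q_1·v_2 = (-0.4472)·4 + 0.0000·1 + 0.8944·(-4) = -5.3666.
u_2 = v_2 + 5.3666·q_1 = (1.6000, 1.0000, 0.8000).
‖u_2‖ = 2.0494, so q_2 = (0.7807, 0.4880, 0.3904).
q_1·v_3 = (-0.4472)·(-1) + 0.0000·(-3) + 0.8944·(-4) = -3.1305; q_2·v_3 = 0.7807·(-1) + 0.4880·(-3) + 0.3904·(-4) = -3.8060.
u_3 = v_3 + 3.1305·q_1 + 3.8060·q_2 = (0.5714, -1.1429, 0.2857).

u_3 = (0.5714, -1.1429, 0.2857)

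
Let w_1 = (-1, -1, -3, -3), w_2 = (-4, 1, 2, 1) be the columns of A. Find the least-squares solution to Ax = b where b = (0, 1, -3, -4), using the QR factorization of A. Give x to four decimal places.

w_1 = (-1, -1, -3, -3); ‖w_1‖ = 4.4721, so q_1 = (-0.2236, -0.2236, -0.6708, -0.6708).
q_1·w_2 = (-0.2236)·(-4) + (-0.2236)·1 + (-0.6708)·2 + (-0.6708)·1 = -1.3416.
u_2 = w_2 + 1.3416·q_1 = (-4.3000, 0.7000, 1.1000, 0.1000).
‖u_2‖ = 4.4944, so q_2 = (-0.9567, 0.1557, 0.2447, 0.0222).
Qᵀb = (4.4721, -0.6675).
Back-substitute: x_2 = -0.6675/4.4944 = -0.1485.
x_1 = (4.4721 + 1.3416·(-0.1485))/4.4721 = 0.9554.

x = (0.9554, -0.1485)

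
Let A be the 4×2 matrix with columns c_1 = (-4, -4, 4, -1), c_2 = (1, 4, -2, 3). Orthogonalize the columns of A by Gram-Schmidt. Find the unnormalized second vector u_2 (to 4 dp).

u_2 = (-1.5306, 1.4694, 0.5306, 2.3673)

q_1 = c_1/‖c_1‖ = (-4, -4, 4, -1)/7.0000 = (-0.5714, -0.5714, 0.5714, -0.1429).
r_{12} = q_1·c_2 = -4.4286.
u_2 = c_2 + 4.4286·q_1 = (-1.5306, 1.4694, 0.5306, 2.3673).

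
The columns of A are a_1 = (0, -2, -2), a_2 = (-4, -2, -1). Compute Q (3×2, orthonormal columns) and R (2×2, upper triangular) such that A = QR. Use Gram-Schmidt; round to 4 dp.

Q = [[0.0000, -0.9847], [-0.7071, -0.1231], [-0.7071, 0.1231]], R = [[2.8284, 2.1213], [0.0000, 4.0620]]

a_1 = (0, -2, -2); ‖a_1‖ = 2.8284, so e_1 = (0.0000, -0.7071, -0.7071).
e_1·a_2 = 0.0000·(-4) + (-0.7071)·(-2) + (-0.7071)·(-1) = 2.1213.
u_2 = a_2 − 2.1213·e_1 = (-4.0000, -0.5000, 0.5000).
‖u_2‖ = 4.0620, so e_2 = (-0.9847, -0.1231, 0.1231).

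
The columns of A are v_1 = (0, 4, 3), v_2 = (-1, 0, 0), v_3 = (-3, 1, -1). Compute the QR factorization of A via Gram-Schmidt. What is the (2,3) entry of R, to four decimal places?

v_1 = (0, 4, 3); ‖v_1‖ = 5.0000, so q_1 = (0.0000, 0.8000, 0.6000).
q_1·v_2 = 0.0000·(-1) + 0.8000·0 + 0.6000·0 = 0.0000.
u_2 = v_2 + 0.0000·q_1 = (-1.0000, 0.0000, 0.0000).
‖u_2‖ = 1.0000, so q_2 = (-1.0000, 0.0000, 0.0000).
r_{23} = q_2·v_3 = 3.0000.

r_{23} = 3.0000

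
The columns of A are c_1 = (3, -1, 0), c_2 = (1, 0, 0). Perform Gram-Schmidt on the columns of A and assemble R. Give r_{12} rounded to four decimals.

r_{12} = 0.9487

q_1 = c_1/‖c_1‖ = (3, -1, 0)/3.1623 = (0.9487, -0.3162, 0.0000).
r_{12} = q_1·c_2 = 0.9487.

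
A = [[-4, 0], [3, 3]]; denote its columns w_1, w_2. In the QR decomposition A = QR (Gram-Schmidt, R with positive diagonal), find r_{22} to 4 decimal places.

r_{22} = 2.4000

q_1 = w_1/‖w_1‖ = (-4, 3)/5.0000 = (-0.8000, 0.6000).
r_{12} = q_1·w_2 = 1.8000.
u_2 = w_2 − 1.8000·q_1 = (1.4400, 1.9200).
r_{22} = ‖u_2‖ = 2.4000.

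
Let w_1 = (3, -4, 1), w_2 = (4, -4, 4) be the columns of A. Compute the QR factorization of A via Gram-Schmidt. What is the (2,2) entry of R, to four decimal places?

w_1 = (3, -4, 1); ‖w_1‖ = 5.0990, so e_1 = (0.5883, -0.7845, 0.1961).
e_1·w_2 = 0.5883·4 + (-0.7845)·(-4) + 0.1961·4 = 6.2757.
u_2 = w_2 − 6.2757·e_1 = (0.3077, 0.9231, 2.7692).
r_{22} = ‖u_2‖ = 2.9352.

r_{22} = 2.9352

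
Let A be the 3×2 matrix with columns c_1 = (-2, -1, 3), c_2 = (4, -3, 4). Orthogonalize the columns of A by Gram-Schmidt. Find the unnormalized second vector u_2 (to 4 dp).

u_2 = (5.0000, -2.5000, 2.5000)

e_1 = c_1/‖c_1‖ = (-2, -1, 3)/3.7417 = (-0.5345, -0.2673, 0.8018).
r_{12} = e_1·c_2 = 1.8708.
u_2 = c_2 − 1.8708·e_1 = (5.0000, -2.5000, 2.5000).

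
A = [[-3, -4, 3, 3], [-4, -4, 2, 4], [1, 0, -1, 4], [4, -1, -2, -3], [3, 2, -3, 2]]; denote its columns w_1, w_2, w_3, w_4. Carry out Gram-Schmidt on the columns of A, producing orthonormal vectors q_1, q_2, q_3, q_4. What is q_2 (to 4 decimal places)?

q_2 = (-0.5081, -0.3744, -0.1337, -0.7622, 0.0535)

q_1 = w_1/‖w_1‖ = (-3, -4, 1, 4, 3)/7.1414 = (-0.4201, -0.5601, 0.1400, 0.5601, 0.4201).
r_{12} = q_1·w_2 = 4.2008.
u_2 = w_2 − 4.2008·q_1 = (-2.2353, -1.6471, -0.5882, -3.3529, 0.2353).
‖u_2‖ = 4.3992, so q_2 = (-0.5081, -0.3744, -0.1337, -0.7622, 0.0535).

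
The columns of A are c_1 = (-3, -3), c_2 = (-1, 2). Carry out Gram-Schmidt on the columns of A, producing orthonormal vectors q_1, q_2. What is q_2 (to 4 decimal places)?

c_1 = (-3, -3); ‖c_1‖ = 4.2426, so q_1 = (-0.7071, -0.7071).
q_1·c_2 = (-0.7071)·(-1) + (-0.7071)·2 = -0.7071.
u_2 = c_2 + 0.7071·q_1 = (-1.5000, 1.5000).
‖u_2‖ = 2.1213, so q_2 = (-0.7071, 0.7071).

q_2 = (-0.7071, 0.7071)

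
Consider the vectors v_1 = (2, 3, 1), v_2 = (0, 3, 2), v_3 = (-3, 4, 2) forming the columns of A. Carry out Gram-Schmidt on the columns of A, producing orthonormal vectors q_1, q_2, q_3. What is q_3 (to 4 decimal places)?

q_3 = (-0.3841, 0.5121, -0.7682)

v_1 = (2, 3, 1); ‖v_1‖ = 3.7417, so q_1 = (0.5345, 0.8018, 0.2673).
q_1·v_2 = 0.5345·0 + 0.8018·3 + 0.2673·2 = 2.9399.
u_2 = v_2 − 2.9399·q_1 = (-1.5714, 0.6429, 1.2143).
‖u_2‖ = 2.0874, so q_2 = (-0.7528, 0.3080, 0.5817).
q_1·v_3 = 0.5345·(-3) + 0.8018·4 + 0.2673·2 = 2.1381; q_2·v_3 = (-0.7528)·(-3) + 0.3080·4 + 0.5817·2 = 4.6538.
u_3 = v_3 − 2.1381·q_1 − 4.6538·q_2 = (-0.6393, 0.8525, -1.2787).
‖u_3‖ = 1.6645, so q_3 = (-0.3841, 0.5121, -0.7682).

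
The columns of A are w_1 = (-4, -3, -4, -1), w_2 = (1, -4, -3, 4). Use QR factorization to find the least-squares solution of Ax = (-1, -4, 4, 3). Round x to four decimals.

x = (-0.2427, 0.4496)

e_1 = w_1/‖w_1‖ = (-4, -3, -4, -1)/6.4807 = (-0.6172, -0.4629, -0.6172, -0.1543).
r_{12} = e_1·w_2 = 2.4689.
u_2 = w_2 − 2.4689·e_1 = (2.5238, -2.8571, -1.4762, 4.3810).
‖u_2‖ = 5.9921, so e_2 = (0.4212, -0.4768, -0.2464, 0.7311).
Qᵀb = (-0.4629, 2.6940).
Back-substitute: x_2 = 2.6940/5.9921 = 0.4496.
x_1 = (-0.4629 − 2.4689·0.4496)/6.4807 = -0.2427.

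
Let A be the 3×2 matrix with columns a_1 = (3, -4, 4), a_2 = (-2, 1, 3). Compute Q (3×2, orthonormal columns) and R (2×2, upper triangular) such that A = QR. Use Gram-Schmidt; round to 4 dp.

a_1 = (3, -4, 4); ‖a_1‖ = 6.4031, so e_1 = (0.4685, -0.6247, 0.6247).
e_1·a_2 = 0.4685·(-2) + (-0.6247)·1 + 0.6247·3 = 0.3123.
u_2 = a_2 − 0.3123·e_1 = (-2.1463, 1.1951, 2.8049).
‖u_2‖ = 3.7286, so e_2 = (-0.5756, 0.3205, 0.7523).

Q = [[0.4685, -0.5756], [-0.6247, 0.3205], [0.6247, 0.7523]], R = [[6.4031, 0.3123], [0.0000, 3.7286]]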